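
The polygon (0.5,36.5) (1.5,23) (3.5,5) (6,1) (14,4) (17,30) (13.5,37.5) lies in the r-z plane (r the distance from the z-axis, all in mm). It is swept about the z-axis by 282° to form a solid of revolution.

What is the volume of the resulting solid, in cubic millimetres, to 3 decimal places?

Volume = 19798.875 mm³

Profile (r,z), 7 vertices: (0.5,36.5) (1.5,23) (3.5,5) (6,1) (14,4) (17,30) (13.5,37.5)
edge 0: (0.5,36.5)→(1.5,23)  cross = 0.5·23 − 1.5·36.5 = -43.2500; (r_i+r_j)·cross = 2·-43.2500 = -86.5000
edge 1: (1.5,23)→(3.5,5)  cross = 1.5·5 − 3.5·23 = -73.0000; (r_i+r_j)·cross = 5·-73.0000 = -365.0000
edge 2: (3.5,5)→(6,1)  cross = 3.5·1 − 6·5 = -26.5000; (r_i+r_j)·cross = 9.5·-26.5000 = -251.7500
edge 3: (6,1)→(14,4)  cross = 6·4 − 14·1 = 10.0000; (r_i+r_j)·cross = 20·10.0000 = 200.0000
edge 4: (14,4)→(17,30)  cross = 14·30 − 17·4 = 352.0000; (r_i+r_j)·cross = 31·352.0000 = 10912.0000
edge 5: (17,30)→(13.5,37.5)  cross = 17·37.5 − 13.5·30 = 232.5000; (r_i+r_j)·cross = 30.5·232.5000 = 7091.2500
edge 6: (13.5,37.5)→(0.5,36.5)  cross = 13.5·36.5 − 0.5·37.5 = 474.0000; (r_i+r_j)·cross = 14·474.0000 = 6636.0000
Σcross = 925.7500 → A = |Σcross|/2 = 462.8750 mm²
Σ(r_i+r_j)·cross = 24136.0000 → first moment M = |Σ|/6 = 4022.6667
R_c = M/A = 4022.6667/462.8750 = 8.6906 mm
θ = 282° = 4.921828 rad
V = θ·R_c·A = 4.921828·8.6906·462.8750 = 19798.875 mm³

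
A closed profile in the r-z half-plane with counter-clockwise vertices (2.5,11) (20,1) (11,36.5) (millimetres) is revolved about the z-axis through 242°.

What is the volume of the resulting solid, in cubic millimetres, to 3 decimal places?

Profile (r,z), 3 vertices: (2.5,11) (20,1) (11,36.5)
edge 0: (2.5,11)→(20,1)  cross = 2.5·1 − 20·11 = -217.5000; (r_i+r_j)·cross = 22.5·-217.5000 = -4893.7500
edge 1: (20,1)→(11,36.5)  cross = 20·36.5 − 11·1 = 719.0000; (r_i+r_j)·cross = 31·719.0000 = 22289.0000
edge 2: (11,36.5)→(2.5,11)  cross = 11·11 − 2.5·36.5 = 29.7500; (r_i+r_j)·cross = 13.5·29.7500 = 401.6250
Σcross = 531.2500 → A = |Σcross|/2 = 265.6250 mm²
Σ(r_i+r_j)·cross = 17796.8750 → first moment M = |Σ|/6 = 2966.1458
R_c = M/A = 2966.1458/265.6250 = 11.1667 mm
θ = 242° = 4.223697 rad
V = θ·R_c·A = 4.223697·11.1667·265.6250 = 12528.101 mm³

Volume = 12528.101 mm³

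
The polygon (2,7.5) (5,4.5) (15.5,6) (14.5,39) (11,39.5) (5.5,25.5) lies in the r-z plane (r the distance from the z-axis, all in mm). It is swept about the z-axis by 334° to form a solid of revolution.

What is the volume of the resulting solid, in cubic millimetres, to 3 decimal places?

Volume = 18602.343 mm³

Profile (r,z), 6 vertices: (2,7.5) (5,4.5) (15.5,6) (14.5,39) (11,39.5) (5.5,25.5)
edge 0: (2,7.5)→(5,4.5)  cross = 2·4.5 − 5·7.5 = -28.5000; (r_i+r_j)·cross = 7·-28.5000 = -199.5000
edge 1: (5,4.5)→(15.5,6)  cross = 5·6 − 15.5·4.5 = -39.7500; (r_i+r_j)·cross = 20.5·-39.7500 = -814.8750
edge 2: (15.5,6)→(14.5,39)  cross = 15.5·39 − 14.5·6 = 517.5000; (r_i+r_j)·cross = 30·517.5000 = 15525.0000
edge 3: (14.5,39)→(11,39.5)  cross = 14.5·39.5 − 11·39 = 143.7500; (r_i+r_j)·cross = 25.5·143.7500 = 3665.6250
edge 4: (11,39.5)→(5.5,25.5)  cross = 11·25.5 − 5.5·39.5 = 63.2500; (r_i+r_j)·cross = 16.5·63.2500 = 1043.6250
edge 5: (5.5,25.5)→(2,7.5)  cross = 5.5·7.5 − 2·25.5 = -9.7500; (r_i+r_j)·cross = 7.5·-9.7500 = -73.1250
Σcross = 646.5000 → A = |Σcross|/2 = 323.2500 mm²
Σ(r_i+r_j)·cross = 19146.7500 → first moment M = |Σ|/6 = 3191.1250
R_c = M/A = 3191.1250/323.2500 = 9.8720 mm
θ = 334° = 5.829400 rad
V = θ·R_c·A = 5.829400·9.8720·323.2500 = 18602.343 mm³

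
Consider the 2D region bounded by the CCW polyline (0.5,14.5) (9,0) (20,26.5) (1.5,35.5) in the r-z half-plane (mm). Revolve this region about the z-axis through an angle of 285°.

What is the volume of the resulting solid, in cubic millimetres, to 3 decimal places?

Profile (r,z), 4 vertices: (0.5,14.5) (9,0) (20,26.5) (1.5,35.5)
edge 0: (0.5,14.5)→(9,0)  cross = 0.5·0 − 9·14.5 = -130.5000; (r_i+r_j)·cross = 9.5·-130.5000 = -1239.7500
edge 1: (9,0)→(20,26.5)  cross = 9·26.5 − 20·0 = 238.5000; (r_i+r_j)·cross = 29·238.5000 = 6916.5000
edge 2: (20,26.5)→(1.5,35.5)  cross = 20·35.5 − 1.5·26.5 = 670.2500; (r_i+r_j)·cross = 21.5·670.2500 = 14410.3750
edge 3: (1.5,35.5)→(0.5,14.5)  cross = 1.5·14.5 − 0.5·35.5 = 4.0000; (r_i+r_j)·cross = 2·4.0000 = 8.0000
Σcross = 782.2500 → A = |Σcross|/2 = 391.1250 mm²
Σ(r_i+r_j)·cross = 20095.1250 → first moment M = |Σ|/6 = 3349.1875
R_c = M/A = 3349.1875/391.1250 = 8.5630 mm
θ = 285° = 4.974188 rad
V = θ·R_c·A = 4.974188·8.5630·391.1250 = 16659.490 mm³

Volume = 16659.490 mm³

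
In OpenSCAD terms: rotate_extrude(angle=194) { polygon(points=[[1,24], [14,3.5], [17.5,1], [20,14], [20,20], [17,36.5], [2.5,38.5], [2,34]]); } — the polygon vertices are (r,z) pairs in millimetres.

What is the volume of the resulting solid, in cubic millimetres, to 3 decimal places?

Profile (r,z), 8 vertices: (1,24) (14,3.5) (17.5,1) (20,14) (20,20) (17,36.5) (2.5,38.5) (2,34)
edge 0: (1,24)→(14,3.5)  cross = 1·3.5 − 14·24 = -332.5000; (r_i+r_j)·cross = 15·-332.5000 = -4987.5000
edge 1: (14,3.5)→(17.5,1)  cross = 14·1 − 17.5·3.5 = -47.2500; (r_i+r_j)·cross = 31.5·-47.2500 = -1488.3750
edge 2: (17.5,1)→(20,14)  cross = 17.5·14 − 20·1 = 225.0000; (r_i+r_j)·cross = 37.5·225.0000 = 8437.5000
edge 3: (20,14)→(20,20)  cross = 20·20 − 20·14 = 120.0000; (r_i+r_j)·cross = 40·120.0000 = 4800.0000
edge 4: (20,20)→(17,36.5)  cross = 20·36.5 − 17·20 = 390.0000; (r_i+r_j)·cross = 37·390.0000 = 14430.0000
edge 5: (17,36.5)→(2.5,38.5)  cross = 17·38.5 − 2.5·36.5 = 563.2500; (r_i+r_j)·cross = 19.5·563.2500 = 10983.3750
edge 6: (2.5,38.5)→(2,34)  cross = 2.5·34 − 2·38.5 = 8.0000; (r_i+r_j)·cross = 4.5·8.0000 = 36.0000
edge 7: (2,34)→(1,24)  cross = 2·24 − 1·34 = 14.0000; (r_i+r_j)·cross = 3·14.0000 = 42.0000
Σcross = 940.5000 → A = |Σcross|/2 = 470.2500 mm²
Σ(r_i+r_j)·cross = 32253.0000 → first moment M = |Σ|/6 = 5375.5000
R_c = M/A = 5375.5000/470.2500 = 11.4312 mm
θ = 194° = 3.385939 rad
V = θ·R_c·A = 3.385939·11.4312·470.2500 = 18201.114 mm³

Volume = 18201.114 mm³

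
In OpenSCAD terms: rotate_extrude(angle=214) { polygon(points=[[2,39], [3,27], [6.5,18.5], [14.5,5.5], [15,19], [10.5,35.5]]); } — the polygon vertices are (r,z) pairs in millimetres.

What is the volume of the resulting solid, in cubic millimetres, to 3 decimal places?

Profile (r,z), 6 vertices: (2,39) (3,27) (6.5,18.5) (14.5,5.5) (15,19) (10.5,35.5)
edge 0: (2,39)→(3,27)  cross = 2·27 − 3·39 = -63.0000; (r_i+r_j)·cross = 5·-63.0000 = -315.0000
edge 1: (3,27)→(6.5,18.5)  cross = 3·18.5 − 6.5·27 = -120.0000; (r_i+r_j)·cross = 9.5·-120.0000 = -1140.0000
edge 2: (6.5,18.5)→(14.5,5.5)  cross = 6.5·5.5 − 14.5·18.5 = -232.5000; (r_i+r_j)·cross = 21·-232.5000 = -4882.5000
edge 3: (14.5,5.5)→(15,19)  cross = 14.5·19 − 15·5.5 = 193.0000; (r_i+r_j)·cross = 29.5·193.0000 = 5693.5000
edge 4: (15,19)→(10.5,35.5)  cross = 15·35.5 − 10.5·19 = 333.0000; (r_i+r_j)·cross = 25.5·333.0000 = 8491.5000
edge 5: (10.5,35.5)→(2,39)  cross = 10.5·39 − 2·35.5 = 338.5000; (r_i+r_j)·cross = 12.5·338.5000 = 4231.2500
Σcross = 449.0000 → A = |Σcross|/2 = 224.5000 mm²
Σ(r_i+r_j)·cross = 12078.7500 → first moment M = |Σ|/6 = 2013.1250
R_c = M/A = 2013.1250/224.5000 = 8.9671 mm
θ = 214° = 3.735005 rad
V = θ·R_c·A = 3.735005·8.9671·224.5000 = 7519.031 mm³

Volume = 7519.031 mm³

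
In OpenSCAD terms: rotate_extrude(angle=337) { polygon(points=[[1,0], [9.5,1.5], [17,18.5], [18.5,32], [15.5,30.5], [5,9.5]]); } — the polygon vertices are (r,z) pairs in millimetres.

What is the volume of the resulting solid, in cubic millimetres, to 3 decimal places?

Volume = 13052.972 mm³

Profile (r,z), 6 vertices: (1,0) (9.5,1.5) (17,18.5) (18.5,32) (15.5,30.5) (5,9.5)
edge 0: (1,0)→(9.5,1.5)  cross = 1·1.5 − 9.5·0 = 1.5000; (r_i+r_j)·cross = 10.5·1.5000 = 15.7500
edge 1: (9.5,1.5)→(17,18.5)  cross = 9.5·18.5 − 17·1.5 = 150.2500; (r_i+r_j)·cross = 26.5·150.2500 = 3981.6250
edge 2: (17,18.5)→(18.5,32)  cross = 17·32 − 18.5·18.5 = 201.7500; (r_i+r_j)·cross = 35.5·201.7500 = 7162.1250
edge 3: (18.5,32)→(15.5,30.5)  cross = 18.5·30.5 − 15.5·32 = 68.2500; (r_i+r_j)·cross = 34·68.2500 = 2320.5000
edge 4: (15.5,30.5)→(5,9.5)  cross = 15.5·9.5 − 5·30.5 = -5.2500; (r_i+r_j)·cross = 20.5·-5.2500 = -107.6250
edge 5: (5,9.5)→(1,0)  cross = 5·0 − 1·9.5 = -9.5000; (r_i+r_j)·cross = 6·-9.5000 = -57.0000
Σcross = 407.0000 → A = |Σcross|/2 = 203.5000 mm²
Σ(r_i+r_j)·cross = 13315.3750 → first moment M = |Σ|/6 = 2219.2292
R_c = M/A = 2219.2292/203.5000 = 10.9053 mm
θ = 337° = 5.881760 rad
V = θ·R_c·A = 5.881760·10.9053·203.5000 = 13052.972 mm³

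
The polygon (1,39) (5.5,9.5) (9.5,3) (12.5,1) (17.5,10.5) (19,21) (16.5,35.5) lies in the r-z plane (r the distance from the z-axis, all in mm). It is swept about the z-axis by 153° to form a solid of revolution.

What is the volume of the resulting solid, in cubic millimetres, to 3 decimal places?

Profile (r,z), 7 vertices: (1,39) (5.5,9.5) (9.5,3) (12.5,1) (17.5,10.5) (19,21) (16.5,35.5)
edge 0: (1,39)→(5.5,9.5)  cross = 1·9.5 − 5.5·39 = -205.0000; (r_i+r_j)·cross = 6.5·-205.0000 = -1332.5000
edge 1: (5.5,9.5)→(9.5,3)  cross = 5.5·3 − 9.5·9.5 = -73.7500; (r_i+r_j)·cross = 15·-73.7500 = -1106.2500
edge 2: (9.5,3)→(12.5,1)  cross = 9.5·1 − 12.5·3 = -28.0000; (r_i+r_j)·cross = 22·-28.0000 = -616.0000
edge 3: (12.5,1)→(17.5,10.5)  cross = 12.5·10.5 − 17.5·1 = 113.7500; (r_i+r_j)·cross = 30·113.7500 = 3412.5000
edge 4: (17.5,10.5)→(19,21)  cross = 17.5·21 − 19·10.5 = 168.0000; (r_i+r_j)·cross = 36.5·168.0000 = 6132.0000
edge 5: (19,21)→(16.5,35.5)  cross = 19·35.5 − 16.5·21 = 328.0000; (r_i+r_j)·cross = 35.5·328.0000 = 11644.0000
edge 6: (16.5,35.5)→(1,39)  cross = 16.5·39 − 1·35.5 = 608.0000; (r_i+r_j)·cross = 17.5·608.0000 = 10640.0000
Σcross = 911.0000 → A = |Σcross|/2 = 455.5000 mm²
Σ(r_i+r_j)·cross = 28773.7500 → first moment M = |Σ|/6 = 4795.6250
R_c = M/A = 4795.6250/455.5000 = 10.5283 mm
θ = 153° = 2.670354 rad
V = θ·R_c·A = 2.670354·10.5283·455.5000 = 12806.015 mm³

Volume = 12806.015 mm³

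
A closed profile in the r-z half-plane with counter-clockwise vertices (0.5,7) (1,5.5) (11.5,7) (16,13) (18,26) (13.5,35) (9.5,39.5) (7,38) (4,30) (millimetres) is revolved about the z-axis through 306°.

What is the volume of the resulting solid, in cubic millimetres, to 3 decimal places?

Profile (r,z), 9 vertices: (0.5,7) (1,5.5) (11.5,7) (16,13) (18,26) (13.5,35) (9.5,39.5) (7,38) (4,30)
edge 0: (0.5,7)→(1,5.5)  cross = 0.5·5.5 − 1·7 = -4.2500; (r_i+r_j)·cross = 1.5·-4.2500 = -6.3750
edge 1: (1,5.5)→(11.5,7)  cross = 1·7 − 11.5·5.5 = -56.2500; (r_i+r_j)·cross = 12.5·-56.2500 = -703.1250
edge 2: (11.5,7)→(16,13)  cross = 11.5·13 − 16·7 = 37.5000; (r_i+r_j)·cross = 27.5·37.5000 = 1031.2500
edge 3: (16,13)→(18,26)  cross = 16·26 − 18·13 = 182.0000; (r_i+r_j)·cross = 34·182.0000 = 6188.0000
edge 4: (18,26)→(13.5,35)  cross = 18·35 − 13.5·26 = 279.0000; (r_i+r_j)·cross = 31.5·279.0000 = 8788.5000
edge 5: (13.5,35)→(9.5,39.5)  cross = 13.5·39.5 − 9.5·35 = 200.7500; (r_i+r_j)·cross = 23·200.7500 = 4617.2500
edge 6: (9.5,39.5)→(7,38)  cross = 9.5·38 − 7·39.5 = 84.5000; (r_i+r_j)·cross = 16.5·84.5000 = 1394.2500
edge 7: (7,38)→(4,30)  cross = 7·30 − 4·38 = 58.0000; (r_i+r_j)·cross = 11·58.0000 = 638.0000
edge 8: (4,30)→(0.5,7)  cross = 4·7 − 0.5·30 = 13.0000; (r_i+r_j)·cross = 4.5·13.0000 = 58.5000
Σcross = 794.2500 → A = |Σcross|/2 = 397.1250 mm²
Σ(r_i+r_j)·cross = 22006.2500 → first moment M = |Σ|/6 = 3667.7083
R_c = M/A = 3667.7083/397.1250 = 9.2357 mm
θ = 306° = 5.340708 rad
V = θ·R_c·A = 5.340708·9.2357·397.1250 = 19588.157 mm³

Volume = 19588.157 mm³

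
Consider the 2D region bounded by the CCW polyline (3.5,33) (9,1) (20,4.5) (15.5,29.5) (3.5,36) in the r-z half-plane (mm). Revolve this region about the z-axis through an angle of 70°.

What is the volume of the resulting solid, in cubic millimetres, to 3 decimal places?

Volume = 4879.057 mm³

Profile (r,z), 5 vertices: (3.5,33) (9,1) (20,4.5) (15.5,29.5) (3.5,36)
edge 0: (3.5,33)→(9,1)  cross = 3.5·1 − 9·33 = -293.5000; (r_i+r_j)·cross = 12.5·-293.5000 = -3668.7500
edge 1: (9,1)→(20,4.5)  cross = 9·4.5 − 20·1 = 20.5000; (r_i+r_j)·cross = 29·20.5000 = 594.5000
edge 2: (20,4.5)→(15.5,29.5)  cross = 20·29.5 − 15.5·4.5 = 520.2500; (r_i+r_j)·cross = 35.5·520.2500 = 18468.8750
edge 3: (15.5,29.5)→(3.5,36)  cross = 15.5·36 − 3.5·29.5 = 454.7500; (r_i+r_j)·cross = 19·454.7500 = 8640.2500
edge 4: (3.5,36)→(3.5,33)  cross = 3.5·33 − 3.5·36 = -10.5000; (r_i+r_j)·cross = 7·-10.5000 = -73.5000
Σcross = 691.5000 → A = |Σcross|/2 = 345.7500 mm²
Σ(r_i+r_j)·cross = 23961.3750 → first moment M = |Σ|/6 = 3993.5625
R_c = M/A = 3993.5625/345.7500 = 11.5504 mm
θ = 70° = 1.221730 rad
V = θ·R_c·A = 1.221730·11.5504·345.7500 = 4879.057 mm³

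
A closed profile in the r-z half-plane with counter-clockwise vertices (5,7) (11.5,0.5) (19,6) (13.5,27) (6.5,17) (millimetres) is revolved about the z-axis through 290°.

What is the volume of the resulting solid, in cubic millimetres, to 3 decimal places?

Volume = 12816.869 mm³

Profile (r,z), 5 vertices: (5,7) (11.5,0.5) (19,6) (13.5,27) (6.5,17)
edge 0: (5,7)→(11.5,0.5)  cross = 5·0.5 − 11.5·7 = -78.0000; (r_i+r_j)·cross = 16.5·-78.0000 = -1287.0000
edge 1: (11.5,0.5)→(19,6)  cross = 11.5·6 − 19·0.5 = 59.5000; (r_i+r_j)·cross = 30.5·59.5000 = 1814.7500
edge 2: (19,6)→(13.5,27)  cross = 19·27 − 13.5·6 = 432.0000; (r_i+r_j)·cross = 32.5·432.0000 = 14040.0000
edge 3: (13.5,27)→(6.5,17)  cross = 13.5·17 − 6.5·27 = 54.0000; (r_i+r_j)·cross = 20·54.0000 = 1080.0000
edge 4: (6.5,17)→(5,7)  cross = 6.5·7 − 5·17 = -39.5000; (r_i+r_j)·cross = 11.5·-39.5000 = -454.2500
Σcross = 428.0000 → A = |Σcross|/2 = 214.0000 mm²
Σ(r_i+r_j)·cross = 15193.5000 → first moment M = |Σ|/6 = 2532.2500
R_c = M/A = 2532.2500/214.0000 = 11.8329 mm
θ = 290° = 5.061455 rad
V = θ·R_c·A = 5.061455·11.8329·214.0000 = 12816.869 mm³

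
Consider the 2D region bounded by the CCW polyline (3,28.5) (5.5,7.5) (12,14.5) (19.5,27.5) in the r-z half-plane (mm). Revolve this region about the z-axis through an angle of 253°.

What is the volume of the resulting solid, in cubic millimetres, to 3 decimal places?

Volume = 7960.005 mm³

Profile (r,z), 4 vertices: (3,28.5) (5.5,7.5) (12,14.5) (19.5,27.5)
edge 0: (3,28.5)→(5.5,7.5)  cross = 3·7.5 − 5.5·28.5 = -134.2500; (r_i+r_j)·cross = 8.5·-134.2500 = -1141.1250
edge 1: (5.5,7.5)→(12,14.5)  cross = 5.5·14.5 − 12·7.5 = -10.2500; (r_i+r_j)·cross = 17.5·-10.2500 = -179.3750
edge 2: (12,14.5)→(19.5,27.5)  cross = 12·27.5 − 19.5·14.5 = 47.2500; (r_i+r_j)·cross = 31.5·47.2500 = 1488.3750
edge 3: (19.5,27.5)→(3,28.5)  cross = 19.5·28.5 − 3·27.5 = 473.2500; (r_i+r_j)·cross = 22.5·473.2500 = 10648.1250
Σcross = 376.0000 → A = |Σcross|/2 = 188.0000 mm²
Σ(r_i+r_j)·cross = 10816.0000 → first moment M = |Σ|/6 = 1802.6667
R_c = M/A = 1802.6667/188.0000 = 9.5887 mm
θ = 253° = 4.415683 rad
V = θ·R_c·A = 4.415683·9.5887·188.0000 = 7960.005 mm³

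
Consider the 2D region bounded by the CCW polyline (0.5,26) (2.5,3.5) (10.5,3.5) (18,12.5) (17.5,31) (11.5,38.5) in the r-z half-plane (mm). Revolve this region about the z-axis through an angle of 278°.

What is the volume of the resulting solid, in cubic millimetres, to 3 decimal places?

Volume = 21018.930 mm³

Profile (r,z), 6 vertices: (0.5,26) (2.5,3.5) (10.5,3.5) (18,12.5) (17.5,31) (11.5,38.5)
edge 0: (0.5,26)→(2.5,3.5)  cross = 0.5·3.5 − 2.5·26 = -63.2500; (r_i+r_j)·cross = 3·-63.2500 = -189.7500
edge 1: (2.5,3.5)→(10.5,3.5)  cross = 2.5·3.5 − 10.5·3.5 = -28.0000; (r_i+r_j)·cross = 13·-28.0000 = -364.0000
edge 2: (10.5,3.5)→(18,12.5)  cross = 10.5·12.5 − 18·3.5 = 68.2500; (r_i+r_j)·cross = 28.5·68.2500 = 1945.1250
edge 3: (18,12.5)→(17.5,31)  cross = 18·31 − 17.5·12.5 = 339.2500; (r_i+r_j)·cross = 35.5·339.2500 = 12043.3750
edge 4: (17.5,31)→(11.5,38.5)  cross = 17.5·38.5 − 11.5·31 = 317.2500; (r_i+r_j)·cross = 29·317.2500 = 9200.2500
edge 5: (11.5,38.5)→(0.5,26)  cross = 11.5·26 − 0.5·38.5 = 279.7500; (r_i+r_j)·cross = 12·279.7500 = 3357.0000
Σcross = 913.2500 → A = |Σcross|/2 = 456.6250 mm²
Σ(r_i+r_j)·cross = 25992.0000 → first moment M = |Σ|/6 = 4332.0000
R_c = M/A = 4332.0000/456.6250 = 9.4870 mm
θ = 278° = 4.852015 rad
V = θ·R_c·A = 4.852015·9.4870·456.6250 = 21018.930 mm³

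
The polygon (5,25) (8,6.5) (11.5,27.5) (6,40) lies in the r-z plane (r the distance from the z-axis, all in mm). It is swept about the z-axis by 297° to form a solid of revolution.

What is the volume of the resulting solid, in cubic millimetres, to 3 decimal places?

Volume = 4550.685 mm³

Profile (r,z), 4 vertices: (5,25) (8,6.5) (11.5,27.5) (6,40)
edge 0: (5,25)→(8,6.5)  cross = 5·6.5 − 8·25 = -167.5000; (r_i+r_j)·cross = 13·-167.5000 = -2177.5000
edge 1: (8,6.5)→(11.5,27.5)  cross = 8·27.5 − 11.5·6.5 = 145.2500; (r_i+r_j)·cross = 19.5·145.2500 = 2832.3750
edge 2: (11.5,27.5)→(6,40)  cross = 11.5·40 − 6·27.5 = 295.0000; (r_i+r_j)·cross = 17.5·295.0000 = 5162.5000
edge 3: (6,40)→(5,25)  cross = 6·25 − 5·40 = -50.0000; (r_i+r_j)·cross = 11·-50.0000 = -550.0000
Σcross = 222.7500 → A = |Σcross|/2 = 111.3750 mm²
Σ(r_i+r_j)·cross = 5267.3750 → first moment M = |Σ|/6 = 877.8958
R_c = M/A = 877.8958/111.3750 = 7.8823 mm
θ = 297° = 5.183628 rad
V = θ·R_c·A = 5.183628·7.8823·111.3750 = 4550.685 mm³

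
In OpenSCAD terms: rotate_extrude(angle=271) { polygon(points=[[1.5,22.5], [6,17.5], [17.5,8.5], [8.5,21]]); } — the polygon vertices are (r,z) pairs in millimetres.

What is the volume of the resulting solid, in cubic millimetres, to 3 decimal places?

Volume = 1939.235 mm³

Profile (r,z), 4 vertices: (1.5,22.5) (6,17.5) (17.5,8.5) (8.5,21)
edge 0: (1.5,22.5)→(6,17.5)  cross = 1.5·17.5 − 6·22.5 = -108.7500; (r_i+r_j)·cross = 7.5·-108.7500 = -815.6250
edge 1: (6,17.5)→(17.5,8.5)  cross = 6·8.5 − 17.5·17.5 = -255.2500; (r_i+r_j)·cross = 23.5·-255.2500 = -5998.3750
edge 2: (17.5,8.5)→(8.5,21)  cross = 17.5·21 − 8.5·8.5 = 295.2500; (r_i+r_j)·cross = 26·295.2500 = 7676.5000
edge 3: (8.5,21)→(1.5,22.5)  cross = 8.5·22.5 − 1.5·21 = 159.7500; (r_i+r_j)·cross = 10·159.7500 = 1597.5000
Σcross = 91.0000 → A = |Σcross|/2 = 45.5000 mm²
Σ(r_i+r_j)·cross = 2460.0000 → first moment M = |Σ|/6 = 410.0000
R_c = M/A = 410.0000/45.5000 = 9.0110 mm
θ = 271° = 4.729842 rad
V = θ·R_c·A = 4.729842·9.0110·45.5000 = 1939.235 mm³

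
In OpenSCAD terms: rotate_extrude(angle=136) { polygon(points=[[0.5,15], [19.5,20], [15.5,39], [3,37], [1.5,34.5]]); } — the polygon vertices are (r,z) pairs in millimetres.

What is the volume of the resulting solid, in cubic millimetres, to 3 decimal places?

Profile (r,z), 5 vertices: (0.5,15) (19.5,20) (15.5,39) (3,37) (1.5,34.5)
edge 0: (0.5,15)→(19.5,20)  cross = 0.5·20 − 19.5·15 = -282.5000; (r_i+r_j)·cross = 20·-282.5000 = -5650.0000
edge 1: (19.5,20)→(15.5,39)  cross = 19.5·39 − 15.5·20 = 450.5000; (r_i+r_j)·cross = 35·450.5000 = 15767.5000
edge 2: (15.5,39)→(3,37)  cross = 15.5·37 − 3·39 = 456.5000; (r_i+r_j)·cross = 18.5·456.5000 = 8445.2500
edge 3: (3,37)→(1.5,34.5)  cross = 3·34.5 − 1.5·37 = 48.0000; (r_i+r_j)·cross = 4.5·48.0000 = 216.0000
edge 4: (1.5,34.5)→(0.5,15)  cross = 1.5·15 − 0.5·34.5 = 5.2500; (r_i+r_j)·cross = 2·5.2500 = 10.5000
Σcross = 677.7500 → A = |Σcross|/2 = 338.8750 mm²
Σ(r_i+r_j)·cross = 18789.2500 → first moment M = |Σ|/6 = 3131.5417
R_c = M/A = 3131.5417/338.8750 = 9.2410 mm
θ = 136° = 2.373648 rad
V = θ·R_c·A = 2.373648·9.2410·338.8750 = 7433.177 mm³

Volume = 7433.177 mm³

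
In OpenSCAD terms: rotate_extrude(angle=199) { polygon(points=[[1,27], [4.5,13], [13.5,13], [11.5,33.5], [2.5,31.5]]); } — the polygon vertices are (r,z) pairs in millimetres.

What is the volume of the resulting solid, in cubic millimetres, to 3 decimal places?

Volume = 5146.711 mm³

Profile (r,z), 5 vertices: (1,27) (4.5,13) (13.5,13) (11.5,33.5) (2.5,31.5)
edge 0: (1,27)→(4.5,13)  cross = 1·13 − 4.5·27 = -108.5000; (r_i+r_j)·cross = 5.5·-108.5000 = -596.7500
edge 1: (4.5,13)→(13.5,13)  cross = 4.5·13 − 13.5·13 = -117.0000; (r_i+r_j)·cross = 18·-117.0000 = -2106.0000
edge 2: (13.5,13)→(11.5,33.5)  cross = 13.5·33.5 − 11.5·13 = 302.7500; (r_i+r_j)·cross = 25·302.7500 = 7568.7500
edge 3: (11.5,33.5)→(2.5,31.5)  cross = 11.5·31.5 − 2.5·33.5 = 278.5000; (r_i+r_j)·cross = 14·278.5000 = 3899.0000
edge 4: (2.5,31.5)→(1,27)  cross = 2.5·27 − 1·31.5 = 36.0000; (r_i+r_j)·cross = 3.5·36.0000 = 126.0000
Σcross = 391.7500 → A = |Σcross|/2 = 195.8750 mm²
Σ(r_i+r_j)·cross = 8891.0000 → first moment M = |Σ|/6 = 1481.8333
R_c = M/A = 1481.8333/195.8750 = 7.5652 mm
θ = 199° = 3.473205 rad
V = θ·R_c·A = 3.473205·7.5652·195.8750 = 5146.711 mm³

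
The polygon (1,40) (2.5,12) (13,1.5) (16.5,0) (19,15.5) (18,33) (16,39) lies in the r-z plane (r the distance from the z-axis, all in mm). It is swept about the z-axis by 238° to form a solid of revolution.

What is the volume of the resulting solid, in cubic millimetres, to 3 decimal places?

Profile (r,z), 7 vertices: (1,40) (2.5,12) (13,1.5) (16.5,0) (19,15.5) (18,33) (16,39)
edge 0: (1,40)→(2.5,12)  cross = 1·12 − 2.5·40 = -88.0000; (r_i+r_j)·cross = 3.5·-88.0000 = -308.0000
edge 1: (2.5,12)→(13,1.5)  cross = 2.5·1.5 − 13·12 = -152.2500; (r_i+r_j)·cross = 15.5·-152.2500 = -2359.8750
edge 2: (13,1.5)→(16.5,0)  cross = 13·0 − 16.5·1.5 = -24.7500; (r_i+r_j)·cross = 29.5·-24.7500 = -730.1250
edge 3: (16.5,0)→(19,15.5)  cross = 16.5·15.5 − 19·0 = 255.7500; (r_i+r_j)·cross = 35.5·255.7500 = 9079.1250
edge 4: (19,15.5)→(18,33)  cross = 19·33 − 18·15.5 = 348.0000; (r_i+r_j)·cross = 37·348.0000 = 12876.0000
edge 5: (18,33)→(16,39)  cross = 18·39 − 16·33 = 174.0000; (r_i+r_j)·cross = 34·174.0000 = 5916.0000
edge 6: (16,39)→(1,40)  cross = 16·40 − 1·39 = 601.0000; (r_i+r_j)·cross = 17·601.0000 = 10217.0000
Σcross = 1113.7500 → A = |Σcross|/2 = 556.8750 mm²
Σ(r_i+r_j)·cross = 34690.1250 → first moment M = |Σ|/6 = 5781.6875
R_c = M/A = 5781.6875/556.8750 = 10.3824 mm
θ = 238° = 4.153884 rad
V = θ·R_c·A = 4.153884·10.3824·556.8750 = 24016.457 mm³

Volume = 24016.457 mm³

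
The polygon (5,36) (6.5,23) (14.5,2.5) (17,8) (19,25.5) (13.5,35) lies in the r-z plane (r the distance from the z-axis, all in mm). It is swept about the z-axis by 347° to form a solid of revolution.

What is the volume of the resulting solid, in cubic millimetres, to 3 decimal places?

Profile (r,z), 6 vertices: (5,36) (6.5,23) (14.5,2.5) (17,8) (19,25.5) (13.5,35)
edge 0: (5,36)→(6.5,23)  cross = 5·23 − 6.5·36 = -119.0000; (r_i+r_j)·cross = 11.5·-119.0000 = -1368.5000
edge 1: (6.5,23)→(14.5,2.5)  cross = 6.5·2.5 − 14.5·23 = -317.2500; (r_i+r_j)·cross = 21·-317.2500 = -6662.2500
edge 2: (14.5,2.5)→(17,8)  cross = 14.5·8 − 17·2.5 = 73.5000; (r_i+r_j)·cross = 31.5·73.5000 = 2315.2500
edge 3: (17,8)→(19,25.5)  cross = 17·25.5 − 19·8 = 281.5000; (r_i+r_j)·cross = 36·281.5000 = 10134.0000
edge 4: (19,25.5)→(13.5,35)  cross = 19·35 − 13.5·25.5 = 320.7500; (r_i+r_j)·cross = 32.5·320.7500 = 10424.3750
edge 5: (13.5,35)→(5,36)  cross = 13.5·36 − 5·35 = 311.0000; (r_i+r_j)·cross = 18.5·311.0000 = 5753.5000
Σcross = 550.5000 → A = |Σcross|/2 = 275.2500 mm²
Σ(r_i+r_j)·cross = 20596.3750 → first moment M = |Σ|/6 = 3432.7292
R_c = M/A = 3432.7292/275.2500 = 12.4713 mm
θ = 347° = 6.056293 rad
V = θ·R_c·A = 6.056293·12.4713·275.2500 = 20789.612 mm³

Volume = 20789.612 mm³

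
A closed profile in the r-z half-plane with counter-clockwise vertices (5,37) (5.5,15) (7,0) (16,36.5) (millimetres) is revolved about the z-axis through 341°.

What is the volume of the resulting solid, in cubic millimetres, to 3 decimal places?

Profile (r,z), 4 vertices: (5,37) (5.5,15) (7,0) (16,36.5)
edge 0: (5,37)→(5.5,15)  cross = 5·15 − 5.5·37 = -128.5000; (r_i+r_j)·cross = 10.5·-128.5000 = -1349.2500
edge 1: (5.5,15)→(7,0)  cross = 5.5·0 − 7·15 = -105.0000; (r_i+r_j)·cross = 12.5·-105.0000 = -1312.5000
edge 2: (7,0)→(16,36.5)  cross = 7·36.5 − 16·0 = 255.5000; (r_i+r_j)·cross = 23·255.5000 = 5876.5000
edge 3: (16,36.5)→(5,37)  cross = 16·37 − 5·36.5 = 409.5000; (r_i+r_j)·cross = 21·409.5000 = 8599.5000
Σcross = 431.5000 → A = |Σcross|/2 = 215.7500 mm²
Σ(r_i+r_j)·cross = 11814.2500 → first moment M = |Σ|/6 = 1969.0417
R_c = M/A = 1969.0417/215.7500 = 9.1265 mm
θ = 341° = 5.951573 rad
V = θ·R_c·A = 5.951573·9.1265·215.7500 = 11718.895 mm³

Volume = 11718.895 mm³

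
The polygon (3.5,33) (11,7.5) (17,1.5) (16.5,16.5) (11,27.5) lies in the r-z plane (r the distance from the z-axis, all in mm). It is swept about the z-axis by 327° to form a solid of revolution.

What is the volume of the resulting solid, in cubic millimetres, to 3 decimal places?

Profile (r,z), 5 vertices: (3.5,33) (11,7.5) (17,1.5) (16.5,16.5) (11,27.5)
edge 0: (3.5,33)→(11,7.5)  cross = 3.5·7.5 − 11·33 = -336.7500; (r_i+r_j)·cross = 14.5·-336.7500 = -4882.8750
edge 1: (11,7.5)→(17,1.5)  cross = 11·1.5 − 17·7.5 = -111.0000; (r_i+r_j)·cross = 28·-111.0000 = -3108.0000
edge 2: (17,1.5)→(16.5,16.5)  cross = 17·16.5 − 16.5·1.5 = 255.7500; (r_i+r_j)·cross = 33.5·255.7500 = 8567.6250
edge 3: (16.5,16.5)→(11,27.5)  cross = 16.5·27.5 − 11·16.5 = 272.2500; (r_i+r_j)·cross = 27.5·272.2500 = 7486.8750
edge 4: (11,27.5)→(3.5,33)  cross = 11·33 − 3.5·27.5 = 266.7500; (r_i+r_j)·cross = 14.5·266.7500 = 3867.8750
Σcross = 347.0000 → A = |Σcross|/2 = 173.5000 mm²
Σ(r_i+r_j)·cross = 11931.5000 → first moment M = |Σ|/6 = 1988.5833
R_c = M/A = 1988.5833/173.5000 = 11.4616 mm
θ = 327° = 5.707227 rad
V = θ·R_c·A = 5.707227·11.4616·173.5000 = 11349.296 mm³

Volume = 11349.296 mm³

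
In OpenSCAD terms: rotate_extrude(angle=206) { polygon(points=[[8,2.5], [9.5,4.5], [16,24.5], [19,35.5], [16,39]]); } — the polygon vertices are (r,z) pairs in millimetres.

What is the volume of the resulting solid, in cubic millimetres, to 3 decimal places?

Volume = 4451.078 mm³

Profile (r,z), 5 vertices: (8,2.5) (9.5,4.5) (16,24.5) (19,35.5) (16,39)
edge 0: (8,2.5)→(9.5,4.5)  cross = 8·4.5 − 9.5·2.5 = 12.2500; (r_i+r_j)·cross = 17.5·12.2500 = 214.3750
edge 1: (9.5,4.5)→(16,24.5)  cross = 9.5·24.5 − 16·4.5 = 160.7500; (r_i+r_j)·cross = 25.5·160.7500 = 4099.1250
edge 2: (16,24.5)→(19,35.5)  cross = 16·35.5 − 19·24.5 = 102.5000; (r_i+r_j)·cross = 35·102.5000 = 3587.5000
edge 3: (19,35.5)→(16,39)  cross = 19·39 − 16·35.5 = 173.0000; (r_i+r_j)·cross = 35·173.0000 = 6055.0000
edge 4: (16,39)→(8,2.5)  cross = 16·2.5 − 8·39 = -272.0000; (r_i+r_j)·cross = 24·-272.0000 = -6528.0000
Σcross = 176.5000 → A = |Σcross|/2 = 88.2500 mm²
Σ(r_i+r_j)·cross = 7428.0000 → first moment M = |Σ|/6 = 1238.0000
R_c = M/A = 1238.0000/88.2500 = 14.0283 mm
θ = 206° = 3.595378 rad
V = θ·R_c·A = 3.595378·14.0283·88.2500 = 4451.078 mm³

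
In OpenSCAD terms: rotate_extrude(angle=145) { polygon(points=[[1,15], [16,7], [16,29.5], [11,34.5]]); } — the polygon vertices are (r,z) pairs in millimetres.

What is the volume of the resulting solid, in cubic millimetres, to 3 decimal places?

Volume = 6439.647 mm³

Profile (r,z), 4 vertices: (1,15) (16,7) (16,29.5) (11,34.5)
edge 0: (1,15)→(16,7)  cross = 1·7 − 16·15 = -233.0000; (r_i+r_j)·cross = 17·-233.0000 = -3961.0000
edge 1: (16,7)→(16,29.5)  cross = 16·29.5 − 16·7 = 360.0000; (r_i+r_j)·cross = 32·360.0000 = 11520.0000
edge 2: (16,29.5)→(11,34.5)  cross = 16·34.5 − 11·29.5 = 227.5000; (r_i+r_j)·cross = 27·227.5000 = 6142.5000
edge 3: (11,34.5)→(1,15)  cross = 11·15 − 1·34.5 = 130.5000; (r_i+r_j)·cross = 12·130.5000 = 1566.0000
Σcross = 485.0000 → A = |Σcross|/2 = 242.5000 mm²
Σ(r_i+r_j)·cross = 15267.5000 → first moment M = |Σ|/6 = 2544.5833
R_c = M/A = 2544.5833/242.5000 = 10.4931 mm
θ = 145° = 2.530727 rad
V = θ·R_c·A = 2.530727·10.4931·242.5000 = 6439.647 mm³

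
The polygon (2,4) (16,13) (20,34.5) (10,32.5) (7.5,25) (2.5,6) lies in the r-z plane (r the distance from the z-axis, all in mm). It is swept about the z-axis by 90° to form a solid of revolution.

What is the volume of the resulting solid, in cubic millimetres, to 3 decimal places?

Profile (r,z), 6 vertices: (2,4) (16,13) (20,34.5) (10,32.5) (7.5,25) (2.5,6)
edge 0: (2,4)→(16,13)  cross = 2·13 − 16·4 = -38.0000; (r_i+r_j)·cross = 18·-38.0000 = -684.0000
edge 1: (16,13)→(20,34.5)  cross = 16·34.5 − 20·13 = 292.0000; (r_i+r_j)·cross = 36·292.0000 = 10512.0000
edge 2: (20,34.5)→(10,32.5)  cross = 20·32.5 − 10·34.5 = 305.0000; (r_i+r_j)·cross = 30·305.0000 = 9150.0000
edge 3: (10,32.5)→(7.5,25)  cross = 10·25 − 7.5·32.5 = 6.2500; (r_i+r_j)·cross = 17.5·6.2500 = 109.3750
edge 4: (7.5,25)→(2.5,6)  cross = 7.5·6 − 2.5·25 = -17.5000; (r_i+r_j)·cross = 10·-17.5000 = -175.0000
edge 5: (2.5,6)→(2,4)  cross = 2.5·4 − 2·6 = -2.0000; (r_i+r_j)·cross = 4.5·-2.0000 = -9.0000
Σcross = 545.7500 → A = |Σcross|/2 = 272.8750 mm²
Σ(r_i+r_j)·cross = 18903.3750 → first moment M = |Σ|/6 = 3150.5625
R_c = M/A = 3150.5625/272.8750 = 11.5458 mm
θ = 90° = 1.570796 rad
V = θ·R_c·A = 1.570796·11.5458·272.8750 = 4948.892 mm³

Volume = 4948.892 mm³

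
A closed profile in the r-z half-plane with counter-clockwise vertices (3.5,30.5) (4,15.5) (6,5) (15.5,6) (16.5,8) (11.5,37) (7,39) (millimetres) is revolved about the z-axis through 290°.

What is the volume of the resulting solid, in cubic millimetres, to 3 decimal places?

Profile (r,z), 7 vertices: (3.5,30.5) (4,15.5) (6,5) (15.5,6) (16.5,8) (11.5,37) (7,39)
edge 0: (3.5,30.5)→(4,15.5)  cross = 3.5·15.5 − 4·30.5 = -67.7500; (r_i+r_j)·cross = 7.5·-67.7500 = -508.1250
edge 1: (4,15.5)→(6,5)  cross = 4·5 − 6·15.5 = -73.0000; (r_i+r_j)·cross = 10·-73.0000 = -730.0000
edge 2: (6,5)→(15.5,6)  cross = 6·6 − 15.5·5 = -41.5000; (r_i+r_j)·cross = 21.5·-41.5000 = -892.2500
edge 3: (15.5,6)→(16.5,8)  cross = 15.5·8 − 16.5·6 = 25.0000; (r_i+r_j)·cross = 32·25.0000 = 800.0000
edge 4: (16.5,8)→(11.5,37)  cross = 16.5·37 − 11.5·8 = 518.5000; (r_i+r_j)·cross = 28·518.5000 = 14518.0000
edge 5: (11.5,37)→(7,39)  cross = 11.5·39 − 7·37 = 189.5000; (r_i+r_j)·cross = 18.5·189.5000 = 3505.7500
edge 6: (7,39)→(3.5,30.5)  cross = 7·30.5 − 3.5·39 = 77.0000; (r_i+r_j)·cross = 10.5·77.0000 = 808.5000
Σcross = 627.7500 → A = |Σcross|/2 = 313.8750 mm²
Σ(r_i+r_j)·cross = 17501.8750 → first moment M = |Σ|/6 = 2916.9792
R_c = M/A = 2916.9792/313.8750 = 9.2934 mm
θ = 290° = 5.061455 rad
V = θ·R_c·A = 5.061455·9.2934·313.8750 = 14764.158 mm³

Volume = 14764.158 mm³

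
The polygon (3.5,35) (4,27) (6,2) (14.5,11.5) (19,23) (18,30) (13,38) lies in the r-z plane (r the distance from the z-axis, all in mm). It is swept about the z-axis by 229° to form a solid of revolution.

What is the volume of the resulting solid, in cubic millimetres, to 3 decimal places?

Profile (r,z), 7 vertices: (3.5,35) (4,27) (6,2) (14.5,11.5) (19,23) (18,30) (13,38)
edge 0: (3.5,35)→(4,27)  cross = 3.5·27 − 4·35 = -45.5000; (r_i+r_j)·cross = 7.5·-45.5000 = -341.2500
edge 1: (4,27)→(6,2)  cross = 4·2 − 6·27 = -154.0000; (r_i+r_j)·cross = 10·-154.0000 = -1540.0000
edge 2: (6,2)→(14.5,11.5)  cross = 6·11.5 − 14.5·2 = 40.0000; (r_i+r_j)·cross = 20.5·40.0000 = 820.0000
edge 3: (14.5,11.5)→(19,23)  cross = 14.5·23 − 19·11.5 = 115.0000; (r_i+r_j)·cross = 33.5·115.0000 = 3852.5000
edge 4: (19,23)→(18,30)  cross = 19·30 − 18·23 = 156.0000; (r_i+r_j)·cross = 37·156.0000 = 5772.0000
edge 5: (18,30)→(13,38)  cross = 18·38 − 13·30 = 294.0000; (r_i+r_j)·cross = 31·294.0000 = 9114.0000
edge 6: (13,38)→(3.5,35)  cross = 13·35 − 3.5·38 = 322.0000; (r_i+r_j)·cross = 16.5·322.0000 = 5313.0000
Σcross = 727.5000 → A = |Σcross|/2 = 363.7500 mm²
Σ(r_i+r_j)·cross = 22990.2500 → first moment M = |Σ|/6 = 3831.7083
R_c = M/A = 3831.7083/363.7500 = 10.5339 mm
θ = 229° = 3.996804 rad
V = θ·R_c·A = 3.996804·10.5339·363.7500 = 15314.587 mm³

Volume = 15314.587 mm³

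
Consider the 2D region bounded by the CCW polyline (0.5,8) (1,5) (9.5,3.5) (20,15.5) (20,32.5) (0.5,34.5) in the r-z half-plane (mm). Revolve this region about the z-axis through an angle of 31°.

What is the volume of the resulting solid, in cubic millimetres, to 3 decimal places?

Profile (r,z), 6 vertices: (0.5,8) (1,5) (9.5,3.5) (20,15.5) (20,32.5) (0.5,34.5)
edge 0: (0.5,8)→(1,5)  cross = 0.5·5 − 1·8 = -5.5000; (r_i+r_j)·cross = 1.5·-5.5000 = -8.2500
edge 1: (1,5)→(9.5,3.5)  cross = 1·3.5 − 9.5·5 = -44.0000; (r_i+r_j)·cross = 10.5·-44.0000 = -462.0000
edge 2: (9.5,3.5)→(20,15.5)  cross = 9.5·15.5 − 20·3.5 = 77.2500; (r_i+r_j)·cross = 29.5·77.2500 = 2278.8750
edge 3: (20,15.5)→(20,32.5)  cross = 20·32.5 − 20·15.5 = 340.0000; (r_i+r_j)·cross = 40·340.0000 = 13600.0000
edge 4: (20,32.5)→(0.5,34.5)  cross = 20·34.5 − 0.5·32.5 = 673.7500; (r_i+r_j)·cross = 20.5·673.7500 = 13811.8750
edge 5: (0.5,34.5)→(0.5,8)  cross = 0.5·8 − 0.5·34.5 = -13.2500; (r_i+r_j)·cross = 1·-13.2500 = -13.2500
Σcross = 1028.2500 → A = |Σcross|/2 = 514.1250 mm²
Σ(r_i+r_j)·cross = 29207.2500 → first moment M = |Σ|/6 = 4867.8750
R_c = M/A = 4867.8750/514.1250 = 9.4683 mm
θ = 31° = 0.541052 rad
V = θ·R_c·A = 0.541052·9.4683·514.1250 = 2633.774 mm³

Volume = 2633.774 mm³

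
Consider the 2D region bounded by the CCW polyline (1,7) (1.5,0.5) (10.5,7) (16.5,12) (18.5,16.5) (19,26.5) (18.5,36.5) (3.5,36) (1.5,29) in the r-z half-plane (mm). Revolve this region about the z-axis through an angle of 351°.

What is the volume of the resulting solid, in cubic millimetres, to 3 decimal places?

Profile (r,z), 9 vertices: (1,7) (1.5,0.5) (10.5,7) (16.5,12) (18.5,16.5) (19,26.5) (18.5,36.5) (3.5,36) (1.5,29)
edge 0: (1,7)→(1.5,0.5)  cross = 1·0.5 − 1.5·7 = -10.0000; (r_i+r_j)·cross = 2.5·-10.0000 = -25.0000
edge 1: (1.5,0.5)→(10.5,7)  cross = 1.5·7 − 10.5·0.5 = 5.2500; (r_i+r_j)·cross = 12·5.2500 = 63.0000
edge 2: (10.5,7)→(16.5,12)  cross = 10.5·12 − 16.5·7 = 10.5000; (r_i+r_j)·cross = 27·10.5000 = 283.5000
edge 3: (16.5,12)→(18.5,16.5)  cross = 16.5·16.5 − 18.5·12 = 50.2500; (r_i+r_j)·cross = 35·50.2500 = 1758.7500
edge 4: (18.5,16.5)→(19,26.5)  cross = 18.5·26.5 − 19·16.5 = 176.7500; (r_i+r_j)·cross = 37.5·176.7500 = 6628.1250
edge 5: (19,26.5)→(18.5,36.5)  cross = 19·36.5 − 18.5·26.5 = 203.2500; (r_i+r_j)·cross = 37.5·203.2500 = 7621.8750
edge 6: (18.5,36.5)→(3.5,36)  cross = 18.5·36 − 3.5·36.5 = 538.2500; (r_i+r_j)·cross = 22·538.2500 = 11841.5000
edge 7: (3.5,36)→(1.5,29)  cross = 3.5·29 − 1.5·36 = 47.5000; (r_i+r_j)·cross = 5·47.5000 = 237.5000
edge 8: (1.5,29)→(1,7)  cross = 1.5·7 − 1·29 = -18.5000; (r_i+r_j)·cross = 2.5·-18.5000 = -46.2500
Σcross = 1003.2500 → A = |Σcross|/2 = 501.6250 mm²
Σ(r_i+r_j)·cross = 28363.0000 → first moment M = |Σ|/6 = 4727.1667
R_c = M/A = 4727.1667/501.6250 = 9.4237 mm
θ = 351° = 6.126106 rad
V = θ·R_c·A = 6.126106·9.4237·501.6250 = 28959.123 mm³

Volume = 28959.123 mm³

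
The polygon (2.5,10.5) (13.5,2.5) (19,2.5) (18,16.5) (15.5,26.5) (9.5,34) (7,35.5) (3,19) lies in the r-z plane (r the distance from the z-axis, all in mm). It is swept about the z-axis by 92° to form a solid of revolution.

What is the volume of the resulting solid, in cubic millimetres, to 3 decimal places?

Profile (r,z), 8 vertices: (2.5,10.5) (13.5,2.5) (19,2.5) (18,16.5) (15.5,26.5) (9.5,34) (7,35.5) (3,19)
edge 0: (2.5,10.5)→(13.5,2.5)  cross = 2.5·2.5 − 13.5·10.5 = -135.5000; (r_i+r_j)·cross = 16·-135.5000 = -2168.0000
edge 1: (13.5,2.5)→(19,2.5)  cross = 13.5·2.5 − 19·2.5 = -13.7500; (r_i+r_j)·cross = 32.5·-13.7500 = -446.8750
edge 2: (19,2.5)→(18,16.5)  cross = 19·16.5 − 18·2.5 = 268.5000; (r_i+r_j)·cross = 37·268.5000 = 9934.5000
edge 3: (18,16.5)→(15.5,26.5)  cross = 18·26.5 − 15.5·16.5 = 221.2500; (r_i+r_j)·cross = 33.5·221.2500 = 7411.8750
edge 4: (15.5,26.5)→(9.5,34)  cross = 15.5·34 − 9.5·26.5 = 275.2500; (r_i+r_j)·cross = 25·275.2500 = 6881.2500
edge 5: (9.5,34)→(7,35.5)  cross = 9.5·35.5 − 7·34 = 99.2500; (r_i+r_j)·cross = 16.5·99.2500 = 1637.6250
edge 6: (7,35.5)→(3,19)  cross = 7·19 − 3·35.5 = 26.5000; (r_i+r_j)·cross = 10·26.5000 = 265.0000
edge 7: (3,19)→(2.5,10.5)  cross = 3·10.5 − 2.5·19 = -16.0000; (r_i+r_j)·cross = 5.5·-16.0000 = -88.0000
Σcross = 725.5000 → A = |Σcross|/2 = 362.7500 mm²
Σ(r_i+r_j)·cross = 23427.3750 → first moment M = |Σ|/6 = 3904.5625
R_c = M/A = 3904.5625/362.7500 = 10.7638 mm
θ = 92° = 1.605703 rad
V = θ·R_c·A = 1.605703·10.7638·362.7500 = 6269.567 mm³

Volume = 6269.567 mm³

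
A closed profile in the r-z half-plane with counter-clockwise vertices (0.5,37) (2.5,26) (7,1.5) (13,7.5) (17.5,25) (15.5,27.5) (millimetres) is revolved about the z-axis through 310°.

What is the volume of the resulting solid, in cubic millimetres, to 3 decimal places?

Volume = 15047.785 mm³

Profile (r,z), 6 vertices: (0.5,37) (2.5,26) (7,1.5) (13,7.5) (17.5,25) (15.5,27.5)
edge 0: (0.5,37)→(2.5,26)  cross = 0.5·26 − 2.5·37 = -79.5000; (r_i+r_j)·cross = 3·-79.5000 = -238.5000
edge 1: (2.5,26)→(7,1.5)  cross = 2.5·1.5 − 7·26 = -178.2500; (r_i+r_j)·cross = 9.5·-178.2500 = -1693.3750
edge 2: (7,1.5)→(13,7.5)  cross = 7·7.5 − 13·1.5 = 33.0000; (r_i+r_j)·cross = 20·33.0000 = 660.0000
edge 3: (13,7.5)→(17.5,25)  cross = 13·25 − 17.5·7.5 = 193.7500; (r_i+r_j)·cross = 30.5·193.7500 = 5909.3750
edge 4: (17.5,25)→(15.5,27.5)  cross = 17.5·27.5 − 15.5·25 = 93.7500; (r_i+r_j)·cross = 33·93.7500 = 3093.7500
edge 5: (15.5,27.5)→(0.5,37)  cross = 15.5·37 − 0.5·27.5 = 559.7500; (r_i+r_j)·cross = 16·559.7500 = 8956.0000
Σcross = 622.5000 → A = |Σcross|/2 = 311.2500 mm²
Σ(r_i+r_j)·cross = 16687.2500 → first moment M = |Σ|/6 = 2781.2083
R_c = M/A = 2781.2083/311.2500 = 8.9356 mm
θ = 310° = 5.410521 rad
V = θ·R_c·A = 5.410521·8.9356·311.2500 = 15047.785 mm³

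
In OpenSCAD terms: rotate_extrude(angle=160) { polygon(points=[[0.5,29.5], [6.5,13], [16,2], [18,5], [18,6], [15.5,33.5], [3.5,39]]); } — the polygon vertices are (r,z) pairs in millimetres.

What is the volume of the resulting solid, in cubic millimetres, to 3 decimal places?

Profile (r,z), 7 vertices: (0.5,29.5) (6.5,13) (16,2) (18,5) (18,6) (15.5,33.5) (3.5,39)
edge 0: (0.5,29.5)→(6.5,13)  cross = 0.5·13 − 6.5·29.5 = -185.2500; (r_i+r_j)·cross = 7·-185.2500 = -1296.7500
edge 1: (6.5,13)→(16,2)  cross = 6.5·2 − 16·13 = -195.0000; (r_i+r_j)·cross = 22.5·-195.0000 = -4387.5000
edge 2: (16,2)→(18,5)  cross = 16·5 − 18·2 = 44.0000; (r_i+r_j)·cross = 34·44.0000 = 1496.0000
edge 3: (18,5)→(18,6)  cross = 18·6 − 18·5 = 18.0000; (r_i+r_j)·cross = 36·18.0000 = 648.0000
edge 4: (18,6)→(15.5,33.5)  cross = 18·33.5 − 15.5·6 = 510.0000; (r_i+r_j)·cross = 33.5·510.0000 = 17085.0000
edge 5: (15.5,33.5)→(3.5,39)  cross = 15.5·39 − 3.5·33.5 = 487.2500; (r_i+r_j)·cross = 19·487.2500 = 9257.7500
edge 6: (3.5,39)→(0.5,29.5)  cross = 3.5·29.5 − 0.5·39 = 83.7500; (r_i+r_j)·cross = 4·83.7500 = 335.0000
Σcross = 762.7500 → A = |Σcross|/2 = 381.3750 mm²
Σ(r_i+r_j)·cross = 23137.5000 → first moment M = |Σ|/6 = 3856.2500
R_c = M/A = 3856.2500/381.3750 = 10.1114 mm
θ = 160° = 2.792527 rad
V = θ·R_c·A = 2.792527·10.1114·381.3750 = 10768.681 mm³

Volume = 10768.681 mm³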